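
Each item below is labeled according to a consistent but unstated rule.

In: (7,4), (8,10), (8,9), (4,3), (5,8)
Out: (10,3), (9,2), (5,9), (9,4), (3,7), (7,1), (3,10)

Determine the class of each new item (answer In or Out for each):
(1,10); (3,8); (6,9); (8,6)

Out, Out, In, In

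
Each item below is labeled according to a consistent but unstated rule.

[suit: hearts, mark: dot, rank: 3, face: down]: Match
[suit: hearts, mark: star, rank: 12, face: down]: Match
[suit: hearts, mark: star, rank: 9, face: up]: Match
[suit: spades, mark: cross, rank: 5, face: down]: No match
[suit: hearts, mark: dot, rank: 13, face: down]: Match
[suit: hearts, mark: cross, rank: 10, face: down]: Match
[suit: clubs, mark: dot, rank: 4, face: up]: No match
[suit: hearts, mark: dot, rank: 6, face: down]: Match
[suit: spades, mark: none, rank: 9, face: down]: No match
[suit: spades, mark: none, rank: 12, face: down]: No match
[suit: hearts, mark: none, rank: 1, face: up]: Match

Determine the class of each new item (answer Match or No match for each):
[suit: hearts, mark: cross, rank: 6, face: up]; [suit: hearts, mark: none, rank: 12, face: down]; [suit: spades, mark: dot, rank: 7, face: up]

The simplest hypothesis consistent with all the labels is: suit is hearts.
[suit: hearts, mark: cross, rank: 6, face: up] — suit is hearts, hence Match.
[suit: hearts, mark: none, rank: 12, face: down] — suit is hearts, hence Match.
[suit: spades, mark: dot, rank: 7, face: up] — suit is spades, hence No match.

Match, Match, No match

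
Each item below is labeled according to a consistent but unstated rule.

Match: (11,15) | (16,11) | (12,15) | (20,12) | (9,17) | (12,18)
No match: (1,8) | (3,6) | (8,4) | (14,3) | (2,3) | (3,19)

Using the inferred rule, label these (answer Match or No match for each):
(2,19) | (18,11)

No match, Match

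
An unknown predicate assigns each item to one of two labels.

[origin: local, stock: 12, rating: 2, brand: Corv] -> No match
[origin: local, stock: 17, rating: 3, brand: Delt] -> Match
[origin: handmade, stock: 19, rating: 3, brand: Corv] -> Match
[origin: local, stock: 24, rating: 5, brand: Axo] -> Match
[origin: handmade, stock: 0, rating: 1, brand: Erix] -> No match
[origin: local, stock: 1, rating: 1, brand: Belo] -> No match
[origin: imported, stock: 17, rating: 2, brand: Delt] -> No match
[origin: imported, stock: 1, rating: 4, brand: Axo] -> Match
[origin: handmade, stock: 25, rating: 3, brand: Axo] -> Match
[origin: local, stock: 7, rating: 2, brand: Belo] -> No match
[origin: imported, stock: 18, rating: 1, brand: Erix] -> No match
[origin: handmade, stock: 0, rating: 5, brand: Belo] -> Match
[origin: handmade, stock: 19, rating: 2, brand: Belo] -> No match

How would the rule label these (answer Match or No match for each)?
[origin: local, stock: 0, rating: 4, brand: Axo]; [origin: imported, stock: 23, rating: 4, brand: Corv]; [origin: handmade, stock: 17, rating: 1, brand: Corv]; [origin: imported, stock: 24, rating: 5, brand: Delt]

Match, Match, No match, Match

'Match' ⟺ rating ≥ 3.
[origin: local, stock: 0, rating: 4, brand: Axo] → rating = 4 → Match.
[origin: imported, stock: 23, rating: 4, brand: Corv] → rating = 4 → Match.
[origin: handmade, stock: 17, rating: 1, brand: Corv] → rating = 1 → No match.
[origin: imported, stock: 24, rating: 5, brand: Delt] → rating = 5 → Match.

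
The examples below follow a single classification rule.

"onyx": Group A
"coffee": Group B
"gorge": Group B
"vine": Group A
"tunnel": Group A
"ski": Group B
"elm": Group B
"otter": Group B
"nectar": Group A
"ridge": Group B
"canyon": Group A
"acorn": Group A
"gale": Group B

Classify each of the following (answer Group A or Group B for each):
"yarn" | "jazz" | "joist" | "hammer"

The classifier is using: contains 'n'.
"yarn" — has 'n', hence Group A. "jazz" — no 'n', hence Group B. "joist" — no 'n', hence Group B. "hammer" — no 'n', hence Group B.

Group A, Group B, Group B, Group B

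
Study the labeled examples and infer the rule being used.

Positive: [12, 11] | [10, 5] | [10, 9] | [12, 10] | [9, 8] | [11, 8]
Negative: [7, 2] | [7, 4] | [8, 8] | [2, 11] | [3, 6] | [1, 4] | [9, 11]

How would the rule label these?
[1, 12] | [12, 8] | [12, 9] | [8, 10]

The distinguishing property — first > second AND sum ≥ 13 — holds for all the 'Positive' cases and none of the 'Negative' cases.
[1, 12] → 1 < 12, 1+12 = 13 → Negative.
[12, 8] → 12 > 8, 12+8 = 20 → Positive.
[12, 9] → 12 > 9, 12+9 = 21 → Positive.
[8, 10] → 8 < 10, 8+10 = 18 → Negative.

Negative, Positive, Positive, Negative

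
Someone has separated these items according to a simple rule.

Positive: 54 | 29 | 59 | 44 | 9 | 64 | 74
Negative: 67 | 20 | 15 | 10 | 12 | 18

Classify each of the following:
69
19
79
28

The simplest hypothesis consistent with all the labels is: ≡ 4 (mod 5).
69 — 69 mod 5 = 4, hence Positive.
19 — 19 mod 5 = 4, hence Positive.
79 — 79 mod 5 = 4, hence Positive.
28 — 28 mod 5 = 3, hence Negative.

Positive, Positive, Positive, Negative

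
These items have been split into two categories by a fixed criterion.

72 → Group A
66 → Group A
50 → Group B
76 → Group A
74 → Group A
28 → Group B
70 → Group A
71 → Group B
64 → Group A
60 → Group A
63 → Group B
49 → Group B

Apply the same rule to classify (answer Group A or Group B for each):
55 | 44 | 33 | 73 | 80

Group B, Group B, Group B, Group B, Group A

The rule appears to be: even AND at least 60.
55: 55 is odd, 55 < 60, fails this test → Group B. 44: 44 is even, 44 < 60, fails this test → Group B. 33: 33 is odd, 33 < 60, fails this test → Group B. 73: 73 is odd, 73 ≥ 60, fails this test → Group B. 80: 80 is even, 80 ≥ 60, checks out → Group A.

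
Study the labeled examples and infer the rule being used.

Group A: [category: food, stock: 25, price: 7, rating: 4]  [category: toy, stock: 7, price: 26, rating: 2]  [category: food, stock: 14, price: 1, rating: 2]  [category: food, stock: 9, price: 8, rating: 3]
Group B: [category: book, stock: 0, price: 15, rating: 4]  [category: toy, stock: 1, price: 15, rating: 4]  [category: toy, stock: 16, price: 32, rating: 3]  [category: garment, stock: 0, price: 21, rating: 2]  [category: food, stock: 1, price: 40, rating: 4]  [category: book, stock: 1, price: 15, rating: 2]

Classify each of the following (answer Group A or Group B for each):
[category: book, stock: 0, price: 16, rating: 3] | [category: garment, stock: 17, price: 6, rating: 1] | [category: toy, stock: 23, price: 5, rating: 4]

Group B, Group A, Group A

The simplest hypothesis consistent with all the labels is: stock ≥ 7 AND price ≤ 26.
[category: book, stock: 0, price: 16, rating: 3]: Group B (stock = 0, price = 16).
[category: garment, stock: 17, price: 6, rating: 1]: Group A (stock = 17, price = 6).
[category: toy, stock: 23, price: 5, rating: 4]: Group A (stock = 23, price = 5).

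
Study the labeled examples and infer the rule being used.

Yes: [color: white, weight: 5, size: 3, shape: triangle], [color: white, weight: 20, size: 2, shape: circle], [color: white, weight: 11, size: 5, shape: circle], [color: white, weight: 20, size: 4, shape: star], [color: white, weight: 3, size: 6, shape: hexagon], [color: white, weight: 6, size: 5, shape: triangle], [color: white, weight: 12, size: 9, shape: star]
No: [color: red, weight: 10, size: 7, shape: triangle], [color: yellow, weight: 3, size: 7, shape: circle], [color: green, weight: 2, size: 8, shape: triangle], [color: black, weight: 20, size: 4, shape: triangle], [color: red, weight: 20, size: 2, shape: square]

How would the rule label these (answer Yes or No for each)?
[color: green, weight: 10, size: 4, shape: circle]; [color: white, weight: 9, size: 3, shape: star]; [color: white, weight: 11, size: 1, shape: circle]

Checking candidate rules against both groups, what survives is: color is white.
No: [color: green, weight: 10, size: 4, shape: circle], since color is green.
Yes: [color: white, weight: 9, size: 3, shape: star], since color is white.
Yes: [color: white, weight: 11, size: 1, shape: circle], since color is white.

No, Yes, Yes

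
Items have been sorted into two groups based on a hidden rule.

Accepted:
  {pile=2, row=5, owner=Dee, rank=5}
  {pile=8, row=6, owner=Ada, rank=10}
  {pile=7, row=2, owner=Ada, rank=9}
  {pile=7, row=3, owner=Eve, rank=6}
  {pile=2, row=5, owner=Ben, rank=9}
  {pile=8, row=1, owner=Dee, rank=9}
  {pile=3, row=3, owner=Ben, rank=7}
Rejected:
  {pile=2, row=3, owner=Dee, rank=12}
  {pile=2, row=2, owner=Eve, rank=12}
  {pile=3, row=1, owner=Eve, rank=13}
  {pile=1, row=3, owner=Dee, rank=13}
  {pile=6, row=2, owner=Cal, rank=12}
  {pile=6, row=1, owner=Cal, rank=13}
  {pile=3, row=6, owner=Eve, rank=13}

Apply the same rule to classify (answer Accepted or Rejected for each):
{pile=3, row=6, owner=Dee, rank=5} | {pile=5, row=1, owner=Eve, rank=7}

Accepted, Accepted

One predicate separates the groups cleanly: rank ≤ 10.
Accepted: {pile=3, row=6, owner=Dee, rank=5}, since rank = 5. Accepted: {pile=5, row=1, owner=Eve, rank=7}, since rank = 7.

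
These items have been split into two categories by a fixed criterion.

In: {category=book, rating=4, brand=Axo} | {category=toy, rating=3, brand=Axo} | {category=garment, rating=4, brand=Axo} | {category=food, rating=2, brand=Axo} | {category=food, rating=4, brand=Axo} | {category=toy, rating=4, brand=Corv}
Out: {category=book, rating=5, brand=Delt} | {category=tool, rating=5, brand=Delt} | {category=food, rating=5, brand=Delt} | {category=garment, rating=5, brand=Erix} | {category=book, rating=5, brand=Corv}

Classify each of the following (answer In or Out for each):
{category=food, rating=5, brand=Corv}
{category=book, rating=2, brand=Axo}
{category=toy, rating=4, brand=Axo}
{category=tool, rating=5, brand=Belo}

'In' ⟺ rating ≤ 4.
{category=food, rating=5, brand=Corv} — rating = 5, hence Out. {category=book, rating=2, brand=Axo} — rating = 2, hence In. {category=toy, rating=4, brand=Axo} — rating = 4, hence In. {category=tool, rating=5, brand=Belo} — rating = 5, hence Out.

Out, In, In, Out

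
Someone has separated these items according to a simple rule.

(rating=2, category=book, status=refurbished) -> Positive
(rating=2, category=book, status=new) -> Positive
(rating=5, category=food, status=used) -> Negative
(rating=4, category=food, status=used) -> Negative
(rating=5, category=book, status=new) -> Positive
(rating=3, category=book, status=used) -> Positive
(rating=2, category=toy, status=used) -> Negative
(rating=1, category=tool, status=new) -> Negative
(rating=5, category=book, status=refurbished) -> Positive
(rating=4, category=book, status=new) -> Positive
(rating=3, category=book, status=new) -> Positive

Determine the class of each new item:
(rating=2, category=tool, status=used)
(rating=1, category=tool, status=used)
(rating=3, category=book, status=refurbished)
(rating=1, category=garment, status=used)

Negative, Negative, Positive, Negative

Checking candidate rules against both groups, what survives is: category is book.
(rating=2, category=tool, status=used): category is tool — does not fit, so Negative. (rating=1, category=tool, status=used): category is tool — does not fit, so Negative. (rating=3, category=book, status=refurbished): category is book — satisfies this, so Positive. (rating=1, category=garment, status=used): category is garment — does not fit, so Negative.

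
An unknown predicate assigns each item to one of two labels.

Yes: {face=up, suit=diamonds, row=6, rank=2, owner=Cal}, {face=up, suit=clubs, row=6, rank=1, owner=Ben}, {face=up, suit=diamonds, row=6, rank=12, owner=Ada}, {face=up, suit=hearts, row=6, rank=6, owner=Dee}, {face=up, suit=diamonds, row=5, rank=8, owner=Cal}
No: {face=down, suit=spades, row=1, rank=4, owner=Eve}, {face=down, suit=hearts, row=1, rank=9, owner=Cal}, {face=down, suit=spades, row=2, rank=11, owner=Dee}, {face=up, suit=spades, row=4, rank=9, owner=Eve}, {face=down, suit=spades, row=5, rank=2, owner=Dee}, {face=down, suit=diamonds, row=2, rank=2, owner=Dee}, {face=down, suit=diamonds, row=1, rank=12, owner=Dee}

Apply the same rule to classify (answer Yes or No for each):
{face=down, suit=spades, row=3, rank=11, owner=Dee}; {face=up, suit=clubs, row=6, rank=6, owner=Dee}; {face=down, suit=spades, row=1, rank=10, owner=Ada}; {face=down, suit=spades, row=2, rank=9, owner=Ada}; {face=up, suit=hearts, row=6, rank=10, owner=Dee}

Every 'Yes' example satisfies: face is up AND row ≥ 5. None of the 'No' examples do.

No, Yes, No, No, Yes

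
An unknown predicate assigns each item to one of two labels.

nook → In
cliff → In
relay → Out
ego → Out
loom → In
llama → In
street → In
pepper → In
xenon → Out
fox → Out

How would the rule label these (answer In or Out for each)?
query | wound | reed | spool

Out, Out, In, In

A rule that fits every label: has a double letter — true of each 'In' example, false of each 'Out' one.
query: no doubled letter, does not fit → Out.
wound: no doubled letter, does not fit → Out.
reed: 'ee' doubled, matches → In.
spool: 'oo' doubled, matches → In.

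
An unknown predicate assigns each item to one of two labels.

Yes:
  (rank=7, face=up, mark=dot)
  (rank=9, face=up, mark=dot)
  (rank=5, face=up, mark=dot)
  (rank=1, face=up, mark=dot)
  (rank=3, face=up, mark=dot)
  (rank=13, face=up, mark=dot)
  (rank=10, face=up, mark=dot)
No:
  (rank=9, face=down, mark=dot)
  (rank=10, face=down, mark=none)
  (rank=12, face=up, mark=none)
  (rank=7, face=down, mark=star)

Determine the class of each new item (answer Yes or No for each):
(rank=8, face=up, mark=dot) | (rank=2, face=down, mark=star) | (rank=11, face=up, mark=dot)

Every 'Yes' example satisfies: face is up AND mark is dot. None of the 'No' examples do.
(rank=8, face=up, mark=dot) → face is up, mark is dot → Yes.
(rank=2, face=down, mark=star) → face is down, mark is star → No.
(rank=11, face=up, mark=dot) → face is up, mark is dot → Yes.

Yes, No, Yes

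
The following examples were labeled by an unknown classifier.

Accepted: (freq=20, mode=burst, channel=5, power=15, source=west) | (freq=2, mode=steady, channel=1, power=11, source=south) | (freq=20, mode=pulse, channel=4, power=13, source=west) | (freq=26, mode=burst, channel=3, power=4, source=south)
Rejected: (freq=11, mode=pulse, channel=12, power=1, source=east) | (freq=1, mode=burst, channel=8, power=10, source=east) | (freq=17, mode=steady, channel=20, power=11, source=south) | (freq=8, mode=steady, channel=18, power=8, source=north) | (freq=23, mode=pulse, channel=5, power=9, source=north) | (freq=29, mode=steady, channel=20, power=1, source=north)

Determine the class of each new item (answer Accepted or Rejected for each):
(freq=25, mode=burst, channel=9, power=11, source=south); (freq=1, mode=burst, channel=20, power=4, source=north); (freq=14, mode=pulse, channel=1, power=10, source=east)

The rule appears to be: source is west OR channel ≤ 3.
Rejected: (freq=25, mode=burst, channel=9, power=11, source=south), since source is south, channel = 9. Rejected: (freq=1, mode=burst, channel=20, power=4, source=north), since source is north, channel = 20. Accepted: (freq=14, mode=pulse, channel=1, power=10, source=east), since source is east, channel = 1.

Rejected, Rejected, Accepted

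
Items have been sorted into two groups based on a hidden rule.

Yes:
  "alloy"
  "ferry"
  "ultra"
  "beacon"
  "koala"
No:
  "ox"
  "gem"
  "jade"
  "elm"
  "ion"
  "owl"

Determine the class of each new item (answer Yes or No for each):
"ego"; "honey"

No, Yes

All 'Yes' examples share one property — length ≥ 5 — and every 'No' example lacks it.
"ego": length 3, does not fit → No.
"honey": length 5, meets the rule → Yes.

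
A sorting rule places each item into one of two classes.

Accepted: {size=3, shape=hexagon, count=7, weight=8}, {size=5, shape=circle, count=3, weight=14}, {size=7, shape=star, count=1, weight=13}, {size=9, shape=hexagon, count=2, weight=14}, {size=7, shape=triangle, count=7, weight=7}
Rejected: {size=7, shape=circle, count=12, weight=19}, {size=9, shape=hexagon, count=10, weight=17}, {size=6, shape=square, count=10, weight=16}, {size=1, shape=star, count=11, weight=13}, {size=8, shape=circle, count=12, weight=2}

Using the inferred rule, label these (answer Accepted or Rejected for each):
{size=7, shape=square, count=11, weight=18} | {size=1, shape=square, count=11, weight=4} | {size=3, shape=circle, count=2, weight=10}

Rejected, Rejected, Accepted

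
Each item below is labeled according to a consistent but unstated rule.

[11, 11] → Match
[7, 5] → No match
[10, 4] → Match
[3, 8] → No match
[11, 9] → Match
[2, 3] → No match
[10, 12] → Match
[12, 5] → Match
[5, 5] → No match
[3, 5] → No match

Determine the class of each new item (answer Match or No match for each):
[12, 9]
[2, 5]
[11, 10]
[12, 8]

Match, No match, Match, Match

Every 'Match' example satisfies: sum ≥ 14. None of the 'No match' examples do.
[12, 9]: Match (12+9 = 21). [2, 5]: No match (2+5 = 7). [11, 10]: Match (11+10 = 21). [12, 8]: Match (12+8 = 20).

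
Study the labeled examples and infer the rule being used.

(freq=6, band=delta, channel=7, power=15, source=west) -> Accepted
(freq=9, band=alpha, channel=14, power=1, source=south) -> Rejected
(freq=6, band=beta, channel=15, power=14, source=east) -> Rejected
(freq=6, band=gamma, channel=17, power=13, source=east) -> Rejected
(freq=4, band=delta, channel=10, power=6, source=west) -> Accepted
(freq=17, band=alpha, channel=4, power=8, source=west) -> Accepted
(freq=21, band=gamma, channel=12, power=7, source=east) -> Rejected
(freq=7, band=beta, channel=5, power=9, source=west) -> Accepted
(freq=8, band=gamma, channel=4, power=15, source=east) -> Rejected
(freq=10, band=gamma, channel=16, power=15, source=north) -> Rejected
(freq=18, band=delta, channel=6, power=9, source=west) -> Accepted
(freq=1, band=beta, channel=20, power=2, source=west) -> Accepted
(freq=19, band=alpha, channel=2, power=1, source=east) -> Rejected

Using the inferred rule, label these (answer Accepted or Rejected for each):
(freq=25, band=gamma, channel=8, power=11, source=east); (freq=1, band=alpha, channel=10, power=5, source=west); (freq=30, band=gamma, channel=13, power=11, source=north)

All 'Accepted' examples share one property — source is west — and every 'Rejected' example lacks it.
(freq=25, band=gamma, channel=8, power=11, source=east) — source is east, hence Rejected. (freq=1, band=alpha, channel=10, power=5, source=west) — source is west, hence Accepted. (freq=30, band=gamma, channel=13, power=11, source=north) — source is north, hence Rejected.

Rejected, Accepted, Rejected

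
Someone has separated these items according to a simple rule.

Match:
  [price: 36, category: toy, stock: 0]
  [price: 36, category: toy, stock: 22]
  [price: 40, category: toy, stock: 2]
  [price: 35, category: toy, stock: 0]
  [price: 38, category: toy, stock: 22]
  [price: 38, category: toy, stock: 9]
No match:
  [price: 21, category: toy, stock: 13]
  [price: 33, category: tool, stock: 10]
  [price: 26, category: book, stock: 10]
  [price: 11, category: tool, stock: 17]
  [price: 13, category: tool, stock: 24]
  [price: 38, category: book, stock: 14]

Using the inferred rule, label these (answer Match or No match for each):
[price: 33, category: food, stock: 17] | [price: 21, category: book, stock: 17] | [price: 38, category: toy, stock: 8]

No match, No match, Match

The pattern is that an item is 'Match' exactly when: category is toy AND price ≥ 26.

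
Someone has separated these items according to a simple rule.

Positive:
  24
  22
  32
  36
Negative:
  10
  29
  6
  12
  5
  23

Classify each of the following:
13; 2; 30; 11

One predicate separates the groups cleanly: even AND at least 22.
13: Negative (13 is odd, 13 < 22). 2: Negative (2 is even, 2 < 22). 30: Positive (30 is even, 30 ≥ 22). 11: Negative (11 is odd, 11 < 22).

Negative, Negative, Positive, Negative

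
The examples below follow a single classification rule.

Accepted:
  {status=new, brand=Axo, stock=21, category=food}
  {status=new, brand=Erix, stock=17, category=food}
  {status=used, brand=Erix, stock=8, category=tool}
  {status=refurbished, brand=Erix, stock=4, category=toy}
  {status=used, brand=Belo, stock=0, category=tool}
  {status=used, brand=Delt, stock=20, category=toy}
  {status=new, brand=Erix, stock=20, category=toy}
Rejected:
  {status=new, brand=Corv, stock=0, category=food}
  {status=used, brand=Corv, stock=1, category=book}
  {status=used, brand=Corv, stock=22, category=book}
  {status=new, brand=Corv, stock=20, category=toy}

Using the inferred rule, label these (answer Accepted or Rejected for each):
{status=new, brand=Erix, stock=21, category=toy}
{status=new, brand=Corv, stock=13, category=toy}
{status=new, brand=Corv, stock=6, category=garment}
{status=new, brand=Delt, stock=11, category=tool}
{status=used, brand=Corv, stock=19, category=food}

The pattern is that an item is 'Accepted' exactly when: brand is not Corv.
{status=new, brand=Erix, stock=21, category=toy}: brand is Erix — satisfies this, so Accepted.
{status=new, brand=Corv, stock=13, category=toy}: brand is Corv — doesn't match, so Rejected.
{status=new, brand=Corv, stock=6, category=garment}: brand is Corv — doesn't match, so Rejected.
{status=new, brand=Delt, stock=11, category=tool}: brand is Delt — satisfies this, so Accepted.
{status=used, brand=Corv, stock=19, category=food}: brand is Corv — doesn't match, so Rejected.

Accepted, Rejected, Rejected, Accepted, Rejected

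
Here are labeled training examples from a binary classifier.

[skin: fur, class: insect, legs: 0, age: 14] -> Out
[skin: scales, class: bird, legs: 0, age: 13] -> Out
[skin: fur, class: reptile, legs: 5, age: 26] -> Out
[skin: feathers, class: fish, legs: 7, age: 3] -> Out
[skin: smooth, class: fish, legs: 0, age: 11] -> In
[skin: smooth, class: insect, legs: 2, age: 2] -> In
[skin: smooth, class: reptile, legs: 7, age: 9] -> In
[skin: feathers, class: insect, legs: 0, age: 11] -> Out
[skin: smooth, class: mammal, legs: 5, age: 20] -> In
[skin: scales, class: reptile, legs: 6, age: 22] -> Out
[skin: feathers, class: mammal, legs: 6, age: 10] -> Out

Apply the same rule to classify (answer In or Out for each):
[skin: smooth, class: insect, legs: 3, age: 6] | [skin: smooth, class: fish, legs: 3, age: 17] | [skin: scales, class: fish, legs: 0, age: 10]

Every 'In' example satisfies: skin is smooth. None of the 'Out' examples do.
[skin: smooth, class: insect, legs: 3, age: 6] — skin is smooth, hence In.
[skin: smooth, class: fish, legs: 3, age: 17] — skin is smooth, hence In.
[skin: scales, class: fish, legs: 0, age: 10] — skin is scales, hence Out.

In, In, Out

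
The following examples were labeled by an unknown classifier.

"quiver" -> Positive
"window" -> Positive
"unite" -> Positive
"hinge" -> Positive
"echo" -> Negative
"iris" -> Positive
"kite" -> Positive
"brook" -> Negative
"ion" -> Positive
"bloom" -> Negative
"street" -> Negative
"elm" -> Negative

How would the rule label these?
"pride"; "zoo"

The common property of the 'Positive' items is: contains 'i'. No 'Negative' item has it.
"pride": Positive (has 'i'). "zoo": Negative (no 'i').

Positive, Negative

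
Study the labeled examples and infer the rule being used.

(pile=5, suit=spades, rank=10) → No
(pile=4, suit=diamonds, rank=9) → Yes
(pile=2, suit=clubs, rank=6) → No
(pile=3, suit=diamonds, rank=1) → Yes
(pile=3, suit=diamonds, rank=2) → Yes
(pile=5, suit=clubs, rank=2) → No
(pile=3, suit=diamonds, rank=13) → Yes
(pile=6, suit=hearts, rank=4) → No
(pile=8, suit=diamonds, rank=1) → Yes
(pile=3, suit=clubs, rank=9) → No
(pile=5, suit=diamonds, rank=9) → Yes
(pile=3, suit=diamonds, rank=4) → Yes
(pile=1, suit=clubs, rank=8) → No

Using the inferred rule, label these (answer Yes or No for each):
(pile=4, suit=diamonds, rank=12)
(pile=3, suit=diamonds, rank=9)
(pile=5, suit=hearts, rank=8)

The common property of the 'Yes' items is: suit is diamonds. No 'No' item has it.

Yes, Yes, No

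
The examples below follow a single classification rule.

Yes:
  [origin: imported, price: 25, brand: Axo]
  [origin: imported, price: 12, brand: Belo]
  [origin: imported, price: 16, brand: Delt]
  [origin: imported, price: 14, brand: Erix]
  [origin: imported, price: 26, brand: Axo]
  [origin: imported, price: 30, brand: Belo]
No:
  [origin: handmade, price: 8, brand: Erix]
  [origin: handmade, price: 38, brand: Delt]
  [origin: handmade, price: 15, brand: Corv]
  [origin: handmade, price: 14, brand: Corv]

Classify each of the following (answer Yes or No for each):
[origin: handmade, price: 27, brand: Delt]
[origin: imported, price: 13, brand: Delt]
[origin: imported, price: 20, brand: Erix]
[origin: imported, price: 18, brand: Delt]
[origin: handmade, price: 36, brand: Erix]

The classifier is using: origin is imported.

No, Yes, Yes, Yes, No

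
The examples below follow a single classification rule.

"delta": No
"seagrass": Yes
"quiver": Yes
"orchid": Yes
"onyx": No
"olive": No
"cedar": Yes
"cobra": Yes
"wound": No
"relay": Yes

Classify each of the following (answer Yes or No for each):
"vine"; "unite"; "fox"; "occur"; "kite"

All 'Yes' examples share one property — contains 'r' — and every 'No' example lacks it.
"vine": no 'r' — lacks this property, so No. "unite": no 'r' — lacks this property, so No. "fox": no 'r' — lacks this property, so No. "occur": has 'r' — satisfies this, so Yes. "kite": no 'r' — lacks this property, so No.

No, No, No, Yes, No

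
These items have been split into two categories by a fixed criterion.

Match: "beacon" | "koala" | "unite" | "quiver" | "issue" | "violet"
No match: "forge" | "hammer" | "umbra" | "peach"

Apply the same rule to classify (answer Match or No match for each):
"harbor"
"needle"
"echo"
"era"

No match, Match, No match, No match

The classifier is using: has ≥ 3 vowels.
No match: "harbor", since 2 vowels.
Match: "needle", since 3 vowels.
No match: "echo", since 2 vowels.
No match: "era", since 2 vowels.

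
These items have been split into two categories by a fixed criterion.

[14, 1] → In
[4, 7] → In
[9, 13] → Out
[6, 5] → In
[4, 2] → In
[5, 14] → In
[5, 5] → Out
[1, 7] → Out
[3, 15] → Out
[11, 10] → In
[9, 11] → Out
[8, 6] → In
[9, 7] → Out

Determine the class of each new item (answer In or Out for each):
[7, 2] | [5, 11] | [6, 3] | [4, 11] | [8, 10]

The simplest hypothesis consistent with all the labels is: product is even.
[7, 2]: In (7·2 = 14). [5, 11]: Out (5·11 = 55). [6, 3]: In (6·3 = 18). [4, 11]: In (4·11 = 44). [8, 10]: In (8·10 = 80).

In, Out, In, In, In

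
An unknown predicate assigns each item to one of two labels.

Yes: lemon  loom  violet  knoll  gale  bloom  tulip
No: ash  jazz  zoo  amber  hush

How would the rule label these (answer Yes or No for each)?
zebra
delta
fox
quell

No, Yes, No, Yes

'Yes' ⟺ contains 'l'.
zebra: no 'l' — fails this test, so No.
delta: has 'l' — qualifies, so Yes.
fox: no 'l' — fails this test, so No.
quell: has 'l' — qualifies, so Yes.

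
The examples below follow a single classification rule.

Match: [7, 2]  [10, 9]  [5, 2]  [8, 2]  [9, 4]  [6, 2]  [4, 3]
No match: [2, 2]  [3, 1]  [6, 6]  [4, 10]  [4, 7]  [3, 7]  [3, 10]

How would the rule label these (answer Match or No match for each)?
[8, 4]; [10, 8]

Match, Match

The simplest hypothesis consistent with all the labels is: first > second AND sum ≥ 7.
[8, 4] — 8 > 4, 8+4 = 12, hence Match.
[10, 8] — 10 > 8, 10+8 = 18, hence Match.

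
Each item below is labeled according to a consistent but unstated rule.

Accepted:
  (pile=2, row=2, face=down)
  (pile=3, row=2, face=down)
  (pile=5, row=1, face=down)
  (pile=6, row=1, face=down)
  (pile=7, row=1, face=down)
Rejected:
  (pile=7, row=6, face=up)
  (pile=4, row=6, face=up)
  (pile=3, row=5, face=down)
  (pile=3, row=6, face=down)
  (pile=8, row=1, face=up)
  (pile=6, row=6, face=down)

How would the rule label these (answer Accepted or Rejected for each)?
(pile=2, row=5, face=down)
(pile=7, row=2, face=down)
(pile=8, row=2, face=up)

Rule: face is down AND row ≤ 2. This holds for each 'Accepted' example and fails for each 'Rejected' one.

Rejected, Accepted, Rejected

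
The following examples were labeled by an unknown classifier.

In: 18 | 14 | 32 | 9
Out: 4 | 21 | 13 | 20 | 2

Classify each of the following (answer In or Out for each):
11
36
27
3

The pattern is that an item is 'In' exactly when: digit sum ≥ 5.
11: digit sum 1+1 = 2 — does not pass, so Out. 36: digit sum 3+6 = 9 — meets the rule, so In. 27: digit sum 2+7 = 9 — meets the rule, so In. 3: digit sum 3 — does not pass, so Out.

Out, In, In, Out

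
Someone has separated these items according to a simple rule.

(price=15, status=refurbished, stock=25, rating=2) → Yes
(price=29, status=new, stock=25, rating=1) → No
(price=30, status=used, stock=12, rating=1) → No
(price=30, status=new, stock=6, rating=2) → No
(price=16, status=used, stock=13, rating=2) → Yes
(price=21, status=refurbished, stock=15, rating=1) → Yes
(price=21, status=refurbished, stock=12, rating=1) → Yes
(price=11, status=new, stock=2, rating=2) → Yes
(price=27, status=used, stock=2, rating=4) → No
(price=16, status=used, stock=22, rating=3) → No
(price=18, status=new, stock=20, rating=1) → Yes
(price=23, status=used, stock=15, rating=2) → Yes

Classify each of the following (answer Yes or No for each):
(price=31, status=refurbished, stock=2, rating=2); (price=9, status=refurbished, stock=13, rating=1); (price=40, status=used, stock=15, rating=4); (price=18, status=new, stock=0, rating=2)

The common property of the 'Yes' items is: rating ≤ 2 AND price ≤ 23. No 'No' item has it.
No: (price=31, status=refurbished, stock=2, rating=2), since rating = 2, price = 31.
Yes: (price=9, status=refurbished, stock=13, rating=1), since rating = 1, price = 9.
No: (price=40, status=used, stock=15, rating=4), since rating = 4, price = 40.
Yes: (price=18, status=new, stock=0, rating=2), since rating = 2, price = 18.

No, Yes, No, Yes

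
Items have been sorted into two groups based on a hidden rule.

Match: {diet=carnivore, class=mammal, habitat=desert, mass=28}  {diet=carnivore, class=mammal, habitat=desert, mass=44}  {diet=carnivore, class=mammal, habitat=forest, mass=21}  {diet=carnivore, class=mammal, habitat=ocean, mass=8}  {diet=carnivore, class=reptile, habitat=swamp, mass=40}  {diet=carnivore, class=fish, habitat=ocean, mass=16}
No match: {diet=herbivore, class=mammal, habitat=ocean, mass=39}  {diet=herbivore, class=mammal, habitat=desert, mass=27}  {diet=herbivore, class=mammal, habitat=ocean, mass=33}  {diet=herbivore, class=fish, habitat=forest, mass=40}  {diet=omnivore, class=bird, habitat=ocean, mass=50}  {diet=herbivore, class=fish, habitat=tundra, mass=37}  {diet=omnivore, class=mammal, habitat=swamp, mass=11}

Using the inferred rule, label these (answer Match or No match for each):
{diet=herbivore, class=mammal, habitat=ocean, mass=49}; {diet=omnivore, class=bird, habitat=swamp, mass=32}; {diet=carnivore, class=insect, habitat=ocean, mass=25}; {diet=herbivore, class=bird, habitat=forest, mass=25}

All 'Match' examples share one property — diet is carnivore — and every 'No match' example lacks it.
{diet=herbivore, class=mammal, habitat=ocean, mass=49}: diet is herbivore — does not satisfy this, so No match. {diet=omnivore, class=bird, habitat=swamp, mass=32}: diet is omnivore — does not satisfy this, so No match. {diet=carnivore, class=insect, habitat=ocean, mass=25}: diet is carnivore — satisfies this, so Match. {diet=herbivore, class=bird, habitat=forest, mass=25}: diet is herbivore — does not satisfy this, so No match.

No match, No match, Match, No match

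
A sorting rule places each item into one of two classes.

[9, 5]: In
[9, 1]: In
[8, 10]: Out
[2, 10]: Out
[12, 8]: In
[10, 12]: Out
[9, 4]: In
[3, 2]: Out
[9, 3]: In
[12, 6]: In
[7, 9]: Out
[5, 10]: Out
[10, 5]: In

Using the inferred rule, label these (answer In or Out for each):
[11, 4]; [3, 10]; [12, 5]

The rule appears to be: first > second AND sum ≥ 10.

In, Out, In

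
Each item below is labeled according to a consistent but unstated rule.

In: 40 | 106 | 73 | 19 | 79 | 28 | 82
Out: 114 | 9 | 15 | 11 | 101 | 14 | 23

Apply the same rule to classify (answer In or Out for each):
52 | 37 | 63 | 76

Looking at the examples, the only property every 'In' case has and every 'Out' case lacks is: ≡ 1 (mod 3).
52: 52 mod 3 = 1, fits → In. 37: 37 mod 3 = 1, fits → In. 63: 63 mod 3 = 0, fails this test → Out. 76: 76 mod 3 = 1, fits → In.

In, In, Out, In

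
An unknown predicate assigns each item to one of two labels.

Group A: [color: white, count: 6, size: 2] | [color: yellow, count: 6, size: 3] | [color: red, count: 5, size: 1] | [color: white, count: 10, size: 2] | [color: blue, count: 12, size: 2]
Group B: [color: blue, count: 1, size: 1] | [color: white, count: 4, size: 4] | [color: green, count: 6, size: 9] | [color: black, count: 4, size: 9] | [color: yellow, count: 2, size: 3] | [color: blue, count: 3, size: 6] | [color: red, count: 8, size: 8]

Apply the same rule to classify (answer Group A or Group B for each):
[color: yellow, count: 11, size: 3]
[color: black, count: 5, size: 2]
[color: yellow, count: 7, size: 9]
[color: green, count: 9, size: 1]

'Group A' ⟺ size ≤ 3 AND count ≥ 3.

Group A, Group A, Group B, Group A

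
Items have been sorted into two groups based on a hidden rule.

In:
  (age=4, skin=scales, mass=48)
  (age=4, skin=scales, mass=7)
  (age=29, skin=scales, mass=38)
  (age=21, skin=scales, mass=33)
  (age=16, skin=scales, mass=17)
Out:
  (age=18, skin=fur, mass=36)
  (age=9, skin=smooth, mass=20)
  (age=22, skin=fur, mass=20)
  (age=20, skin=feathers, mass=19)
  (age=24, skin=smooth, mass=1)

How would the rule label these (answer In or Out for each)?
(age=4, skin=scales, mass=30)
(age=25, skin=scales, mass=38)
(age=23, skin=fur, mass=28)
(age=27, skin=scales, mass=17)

The distinguishing property — skin is scales — holds for all the 'In' cases and none of the 'Out' cases.
(age=4, skin=scales, mass=30) → skin is scales → In. (age=25, skin=scales, mass=38) → skin is scales → In. (age=23, skin=fur, mass=28) → skin is fur → Out. (age=27, skin=scales, mass=17) → skin is scales → In.

In, In, Out, In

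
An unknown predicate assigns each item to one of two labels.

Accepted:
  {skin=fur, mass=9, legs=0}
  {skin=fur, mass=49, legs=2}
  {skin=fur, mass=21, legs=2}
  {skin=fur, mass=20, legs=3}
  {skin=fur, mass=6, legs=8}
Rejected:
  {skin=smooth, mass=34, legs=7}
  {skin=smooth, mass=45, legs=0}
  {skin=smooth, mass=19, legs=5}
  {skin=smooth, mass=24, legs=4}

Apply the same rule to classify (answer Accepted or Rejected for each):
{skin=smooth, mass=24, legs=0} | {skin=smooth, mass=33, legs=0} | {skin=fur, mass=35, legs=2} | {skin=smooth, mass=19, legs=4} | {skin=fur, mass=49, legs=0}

Rejected, Rejected, Accepted, Rejected, Accepted

All 'Accepted' examples share one property — skin is fur — and every 'Rejected' example lacks it.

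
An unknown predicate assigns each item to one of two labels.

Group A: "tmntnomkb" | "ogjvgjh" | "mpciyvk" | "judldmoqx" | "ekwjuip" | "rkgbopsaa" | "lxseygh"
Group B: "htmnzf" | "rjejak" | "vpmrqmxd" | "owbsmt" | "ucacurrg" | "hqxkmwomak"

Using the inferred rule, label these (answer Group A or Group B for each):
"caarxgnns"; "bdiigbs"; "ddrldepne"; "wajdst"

Group A, Group A, Group A, Group B

Checking candidate rules against both groups, what survives is: odd length.
"caarxgnns": length 9, checks out → Group A. "bdiigbs": length 7, checks out → Group A. "ddrldepne": length 9, checks out → Group A. "wajdst": length 6, does not pass → Group B.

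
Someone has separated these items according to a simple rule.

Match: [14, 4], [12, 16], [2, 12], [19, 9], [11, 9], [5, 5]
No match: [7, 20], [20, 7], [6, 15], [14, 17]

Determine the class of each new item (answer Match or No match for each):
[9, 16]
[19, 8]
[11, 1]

No match, No match, Match

The classifier is using: sum is even.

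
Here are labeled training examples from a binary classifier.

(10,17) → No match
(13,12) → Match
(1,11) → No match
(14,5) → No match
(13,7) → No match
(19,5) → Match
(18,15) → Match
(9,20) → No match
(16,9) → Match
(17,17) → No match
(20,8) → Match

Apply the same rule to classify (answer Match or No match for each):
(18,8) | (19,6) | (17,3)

The common property of the 'Match' items is: first > second AND sum ≥ 24. No 'No match' item has it.
(18,8) — 18 > 8, 18+8 = 26, hence Match. (19,6) — 19 > 6, 19+6 = 25, hence Match. (17,3) — 17 > 3, 17+3 = 20, hence No match.

Match, Match, No match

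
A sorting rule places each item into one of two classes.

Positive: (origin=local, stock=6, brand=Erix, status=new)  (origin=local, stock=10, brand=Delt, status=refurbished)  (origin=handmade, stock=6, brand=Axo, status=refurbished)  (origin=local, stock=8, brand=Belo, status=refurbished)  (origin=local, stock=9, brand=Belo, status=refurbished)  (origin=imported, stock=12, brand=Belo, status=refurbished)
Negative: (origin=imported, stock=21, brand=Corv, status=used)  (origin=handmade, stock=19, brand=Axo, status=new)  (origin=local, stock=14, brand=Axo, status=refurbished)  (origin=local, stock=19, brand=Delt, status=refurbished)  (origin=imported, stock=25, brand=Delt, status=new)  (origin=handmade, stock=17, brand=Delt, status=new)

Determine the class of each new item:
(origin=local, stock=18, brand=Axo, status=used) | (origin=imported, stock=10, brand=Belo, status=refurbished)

Negative, Positive

'Positive' ⟺ stock ≤ 12.
Negative: (origin=local, stock=18, brand=Axo, status=used), since stock = 18. Positive: (origin=imported, stock=10, brand=Belo, status=refurbished), since stock = 10.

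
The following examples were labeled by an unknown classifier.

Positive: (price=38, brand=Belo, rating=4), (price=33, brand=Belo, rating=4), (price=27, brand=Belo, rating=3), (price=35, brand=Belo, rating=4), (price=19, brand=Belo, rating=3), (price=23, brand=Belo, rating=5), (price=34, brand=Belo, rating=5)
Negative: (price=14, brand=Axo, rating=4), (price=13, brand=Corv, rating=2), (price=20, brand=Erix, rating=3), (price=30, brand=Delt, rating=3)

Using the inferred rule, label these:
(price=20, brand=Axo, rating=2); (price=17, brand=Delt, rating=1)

'Positive' ⟺ brand is Belo.
(price=20, brand=Axo, rating=2) → brand is Axo → Negative.
(price=17, brand=Delt, rating=1) → brand is Delt → Negative.

Negative, Negative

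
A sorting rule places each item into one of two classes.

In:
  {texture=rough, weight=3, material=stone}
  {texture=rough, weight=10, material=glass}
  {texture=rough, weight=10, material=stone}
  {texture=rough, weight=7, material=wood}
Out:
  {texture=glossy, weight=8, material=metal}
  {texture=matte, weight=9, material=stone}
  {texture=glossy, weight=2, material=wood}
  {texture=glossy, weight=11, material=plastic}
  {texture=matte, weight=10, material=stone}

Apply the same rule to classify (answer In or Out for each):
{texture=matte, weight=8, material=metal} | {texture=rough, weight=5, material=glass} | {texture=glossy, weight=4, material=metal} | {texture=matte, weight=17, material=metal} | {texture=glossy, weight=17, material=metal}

Out, In, Out, Out, Out

The common property of the 'In' items is: texture is rough. No 'Out' item has it.
{texture=matte, weight=8, material=metal} → texture is matte → Out. {texture=rough, weight=5, material=glass} → texture is rough → In. {texture=glossy, weight=4, material=metal} → texture is glossy → Out. {texture=matte, weight=17, material=metal} → texture is matte → Out. {texture=glossy, weight=17, material=metal} → texture is glossy → Out.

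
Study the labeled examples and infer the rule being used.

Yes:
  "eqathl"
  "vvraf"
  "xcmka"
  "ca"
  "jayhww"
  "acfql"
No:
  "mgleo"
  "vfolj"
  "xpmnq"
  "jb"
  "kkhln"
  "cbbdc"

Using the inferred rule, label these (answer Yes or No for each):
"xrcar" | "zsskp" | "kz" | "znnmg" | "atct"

Every 'Yes' example satisfies: contains 'a'. None of the 'No' examples do.

Yes, No, No, No, Yes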